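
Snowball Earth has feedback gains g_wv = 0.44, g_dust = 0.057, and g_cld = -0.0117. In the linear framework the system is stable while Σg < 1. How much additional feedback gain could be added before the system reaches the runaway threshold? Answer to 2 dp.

Current total gain = 0.44 + 0.057 − 0.0117 = 0.4853.
Margin to runaway = 1 − 0.4853 = 0.51.

0.51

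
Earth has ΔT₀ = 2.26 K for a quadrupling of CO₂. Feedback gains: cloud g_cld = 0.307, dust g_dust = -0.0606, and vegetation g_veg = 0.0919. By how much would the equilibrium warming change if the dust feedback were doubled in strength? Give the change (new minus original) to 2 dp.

Original: g = 0.3383, ΔT = 2.26/(1−0.3383) = 3.4154 K.
With doubled dust: g' = 0.2777, ΔT' = 2.26/(1−0.2777) = 3.1289 K.
Change = 3.1289 − 3.4154 = -0.29 K.

-0.29 K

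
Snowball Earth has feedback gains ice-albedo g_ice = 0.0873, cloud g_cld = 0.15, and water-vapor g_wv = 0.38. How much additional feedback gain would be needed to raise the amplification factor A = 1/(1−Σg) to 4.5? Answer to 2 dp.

0.16

Current total gain = 0.6173.
Target gain for A = 4.5: g* = 1 − 1/4.5 = 0.7778.
Additional gain needed = 0.7778 − 0.6173 = 0.16.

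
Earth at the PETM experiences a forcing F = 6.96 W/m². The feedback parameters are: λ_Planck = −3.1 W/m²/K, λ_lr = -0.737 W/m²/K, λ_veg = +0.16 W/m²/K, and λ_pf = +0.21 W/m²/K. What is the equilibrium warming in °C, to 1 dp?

2.0 °C

Net feedback parameter λ = (−3.1) + (-0.737) + (+0.16) + (+0.21) = -3.467 W/m²/K.
ΔT = −F/λ = −6.96/(-3.467) = 2.0 °C.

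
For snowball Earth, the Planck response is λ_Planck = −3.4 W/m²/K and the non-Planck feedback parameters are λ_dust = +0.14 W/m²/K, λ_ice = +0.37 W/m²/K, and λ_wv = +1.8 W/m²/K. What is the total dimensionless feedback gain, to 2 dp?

Convert to gains: g_dust = 0.14/3.4 = 0.04118; g_ice = 0.37/3.4 = 0.1088; g_wv = 1.8/3.4 = 0.5294.
Total gain g = 0.67938.

0.68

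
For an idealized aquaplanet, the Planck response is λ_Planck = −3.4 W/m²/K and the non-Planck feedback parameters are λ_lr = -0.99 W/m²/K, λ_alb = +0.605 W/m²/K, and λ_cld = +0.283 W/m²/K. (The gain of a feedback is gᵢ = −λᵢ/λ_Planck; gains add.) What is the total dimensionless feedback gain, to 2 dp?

Convert to gains: g_lr = -0.99/3.4 = -0.2912; g_alb = 0.605/3.4 = 0.1779; g_cld = 0.283/3.4 = 0.08324.
Total gain g = -0.03006.

-0.03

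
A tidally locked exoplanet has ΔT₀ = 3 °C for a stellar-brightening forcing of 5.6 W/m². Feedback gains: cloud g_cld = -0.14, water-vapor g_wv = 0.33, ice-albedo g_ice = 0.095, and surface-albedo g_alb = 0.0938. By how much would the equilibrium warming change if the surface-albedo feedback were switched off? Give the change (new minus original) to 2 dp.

-0.63 °C

Original: g = 0.3788, ΔT = 3/(1−0.3788) = 4.8294 °C.
Without surface-albedo: g' = 0.285, ΔT' = 3/(1−0.285) = 4.1958 °C.
Change = 4.1958 − 4.8294 = -0.63 °C.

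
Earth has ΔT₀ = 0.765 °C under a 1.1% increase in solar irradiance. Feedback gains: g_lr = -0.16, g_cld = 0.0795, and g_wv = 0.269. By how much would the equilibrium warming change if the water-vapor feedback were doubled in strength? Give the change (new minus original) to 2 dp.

Original: g = 0.1885, ΔT = 0.765/(1−0.1885) = 0.9427 °C.
With doubled water-vapor: g' = 0.4575, ΔT' = 0.765/(1−0.4575) = 1.4101 °C.
Change = 1.4101 − 0.9427 = 0.47 °C.

0.47 °C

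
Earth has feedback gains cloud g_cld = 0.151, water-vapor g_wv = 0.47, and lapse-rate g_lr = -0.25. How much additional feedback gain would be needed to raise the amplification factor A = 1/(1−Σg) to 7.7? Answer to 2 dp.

0.50

Current total gain = 0.371.
Target gain for A = 7.7: g* = 1 − 1/7.7 = 0.8701.
Additional gain needed = 0.8701 − 0.371 = 0.50.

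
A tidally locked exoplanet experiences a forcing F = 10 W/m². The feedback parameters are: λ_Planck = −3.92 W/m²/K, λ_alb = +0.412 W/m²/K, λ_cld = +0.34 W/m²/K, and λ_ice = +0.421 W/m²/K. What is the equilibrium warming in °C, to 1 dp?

3.6 °C

Net feedback parameter λ = (−3.92) + (+0.412) + (+0.34) + (+0.421) = -2.747 W/m²/K.
ΔT = −F/λ = −10/(-2.747) = 3.6 °C.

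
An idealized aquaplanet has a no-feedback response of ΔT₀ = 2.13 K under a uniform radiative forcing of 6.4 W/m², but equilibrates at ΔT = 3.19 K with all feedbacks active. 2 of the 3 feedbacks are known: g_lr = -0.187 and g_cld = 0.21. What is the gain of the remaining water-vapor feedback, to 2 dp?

0.31

Amplification A = ΔT/ΔT₀ = 3.19/2.13 = 1.498.
Total gain g = 1 − 1/A = 1 − 1/1.498 = 0.3324.
Known gains sum to -0.187 + 0.21 = 0.023.
g_wv = 0.3324 − 0.023 = 0.31.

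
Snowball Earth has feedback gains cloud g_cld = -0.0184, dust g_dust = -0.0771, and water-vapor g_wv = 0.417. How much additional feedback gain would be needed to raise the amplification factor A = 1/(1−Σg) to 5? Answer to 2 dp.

Current total gain = 0.3215.
Target gain for A = 5: g* = 1 − 1/5 = 0.8.
Additional gain needed = 0.8 − 0.3215 = 0.48.

0.48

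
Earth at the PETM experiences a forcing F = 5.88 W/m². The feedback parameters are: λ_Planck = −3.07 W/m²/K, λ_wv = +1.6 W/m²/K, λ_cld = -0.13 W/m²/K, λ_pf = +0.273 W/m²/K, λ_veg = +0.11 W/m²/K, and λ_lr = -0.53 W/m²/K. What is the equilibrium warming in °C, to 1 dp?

3.4 °C

Net feedback parameter λ = (−3.07) + (+1.6) + (-0.13) + (+0.273) + (+0.11) + (-0.53) = -1.747 W/m²/K.
ΔT = −F/λ = −5.88/(-1.747) = 3.4 °C.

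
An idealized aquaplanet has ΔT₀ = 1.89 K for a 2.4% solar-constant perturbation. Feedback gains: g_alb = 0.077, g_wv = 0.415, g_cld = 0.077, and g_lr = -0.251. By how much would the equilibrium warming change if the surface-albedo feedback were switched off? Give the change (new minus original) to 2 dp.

-0.28 K

Original: g = 0.318, ΔT = 1.89/(1−0.318) = 2.7713 K.
Without surface-albedo: g' = 0.241, ΔT' = 1.89/(1−0.241) = 2.4901 K.
Change = 2.4901 − 2.7713 = -0.28 K.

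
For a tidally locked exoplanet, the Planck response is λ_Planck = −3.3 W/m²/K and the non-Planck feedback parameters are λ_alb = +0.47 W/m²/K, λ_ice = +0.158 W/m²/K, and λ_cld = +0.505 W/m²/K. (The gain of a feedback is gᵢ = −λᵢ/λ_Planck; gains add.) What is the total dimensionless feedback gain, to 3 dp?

Convert to gains: g_alb = 0.47/3.3 = 0.1424; g_ice = 0.158/3.3 = 0.04788; g_cld = 0.505/3.3 = 0.153.
Total gain g = 0.34328.

0.343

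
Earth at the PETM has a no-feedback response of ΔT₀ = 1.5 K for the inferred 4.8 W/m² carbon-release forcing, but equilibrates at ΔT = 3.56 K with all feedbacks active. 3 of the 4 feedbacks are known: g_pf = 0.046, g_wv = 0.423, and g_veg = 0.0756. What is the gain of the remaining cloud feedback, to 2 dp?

0.03

Amplification A = ΔT/ΔT₀ = 3.56/1.5 = 2.373.
Total gain g = 1 − 1/A = 1 − 1/2.373 = 0.5786.
Known gains sum to 0.046 + 0.423 + 0.0756 = 0.5446.
g_cld = 0.5786 − 0.5446 = 0.03.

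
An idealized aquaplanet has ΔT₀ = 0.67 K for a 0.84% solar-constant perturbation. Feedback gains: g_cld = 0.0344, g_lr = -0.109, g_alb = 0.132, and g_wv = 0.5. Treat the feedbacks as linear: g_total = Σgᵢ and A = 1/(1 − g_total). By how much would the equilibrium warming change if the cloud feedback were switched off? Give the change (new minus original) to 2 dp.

-0.11 K

Original: g = 0.5574, ΔT = 0.67/(1−0.5574) = 1.5138 K.
Without cloud: g' = 0.523, ΔT' = 0.67/(1−0.523) = 1.4046 K.
Change = 1.4046 − 1.5138 = -0.11 K.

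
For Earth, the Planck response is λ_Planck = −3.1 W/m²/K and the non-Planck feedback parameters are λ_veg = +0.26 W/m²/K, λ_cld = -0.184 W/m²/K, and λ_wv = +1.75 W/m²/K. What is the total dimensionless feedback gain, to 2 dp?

0.59

Convert to gains: g_veg = 0.26/3.1 = 0.08387; g_cld = -0.184/3.1 = -0.05935; g_wv = 1.75/3.1 = 0.5645.
Total gain g = 0.58902.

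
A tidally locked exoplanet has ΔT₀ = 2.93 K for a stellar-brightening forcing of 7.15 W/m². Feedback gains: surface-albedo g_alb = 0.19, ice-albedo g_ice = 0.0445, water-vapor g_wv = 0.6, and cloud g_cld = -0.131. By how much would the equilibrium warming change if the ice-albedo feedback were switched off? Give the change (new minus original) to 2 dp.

-1.29 K

Original: g = 0.7035, ΔT = 2.93/(1−0.7035) = 9.8820 K.
Without ice-albedo: g' = 0.659, ΔT' = 2.93/(1−0.659) = 8.5924 K.
Change = 8.5924 − 9.8820 = -1.29 K.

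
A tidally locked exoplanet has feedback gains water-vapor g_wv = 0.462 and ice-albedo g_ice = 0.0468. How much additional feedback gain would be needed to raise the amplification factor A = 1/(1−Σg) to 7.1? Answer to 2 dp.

0.35

Current total gain = 0.5088.
Target gain for A = 7.1: g* = 1 − 1/7.1 = 0.8592.
Additional gain needed = 0.8592 − 0.5088 = 0.35.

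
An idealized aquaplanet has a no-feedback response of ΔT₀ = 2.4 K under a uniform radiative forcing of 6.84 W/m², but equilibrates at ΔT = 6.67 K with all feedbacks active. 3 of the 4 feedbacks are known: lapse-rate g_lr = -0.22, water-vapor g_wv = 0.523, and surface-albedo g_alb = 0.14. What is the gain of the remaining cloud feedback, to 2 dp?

0.20

Amplification A = ΔT/ΔT₀ = 6.67/2.4 = 2.779.
Total gain g = 1 − 1/A = 1 − 1/2.779 = 0.6402.
Known gains sum to -0.22 + 0.523 + 0.14 = 0.443.
g_cld = 0.6402 − 0.443 = 0.20.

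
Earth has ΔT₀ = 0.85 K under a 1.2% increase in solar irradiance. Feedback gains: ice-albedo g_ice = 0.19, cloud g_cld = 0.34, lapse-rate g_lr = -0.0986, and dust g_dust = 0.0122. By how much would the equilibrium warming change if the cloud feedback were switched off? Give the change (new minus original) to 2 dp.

-0.58 K

Original: g = 0.4436, ΔT = 0.85/(1−0.4436) = 1.5277 K.
Without cloud: g' = 0.1036, ΔT' = 0.85/(1−0.1036) = 0.9482 K.
Change = 0.9482 − 1.5277 = -0.58 K.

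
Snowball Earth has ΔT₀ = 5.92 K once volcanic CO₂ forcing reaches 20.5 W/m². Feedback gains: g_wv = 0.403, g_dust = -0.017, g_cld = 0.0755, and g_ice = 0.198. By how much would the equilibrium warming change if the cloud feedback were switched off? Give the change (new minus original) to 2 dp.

-3.16 K

Original: g = 0.6595, ΔT = 5.92/(1−0.6595) = 17.3862 K.
Without cloud: g' = 0.584, ΔT' = 5.92/(1−0.584) = 14.2308 K.
Change = 14.2308 − 17.3862 = -3.16 K.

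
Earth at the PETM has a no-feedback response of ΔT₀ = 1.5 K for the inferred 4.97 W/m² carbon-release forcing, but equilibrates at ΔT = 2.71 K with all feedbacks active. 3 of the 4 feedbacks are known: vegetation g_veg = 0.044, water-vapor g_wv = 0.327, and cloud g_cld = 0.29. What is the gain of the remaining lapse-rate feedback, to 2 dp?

Amplification A = ΔT/ΔT₀ = 2.71/1.5 = 1.807.
Total gain g = 1 − 1/A = 1 − 1/1.807 = 0.4466.
Known gains sum to 0.044 + 0.327 + 0.29 = 0.661.
g_lr = 0.4466 − 0.661 = -0.21.

-0.21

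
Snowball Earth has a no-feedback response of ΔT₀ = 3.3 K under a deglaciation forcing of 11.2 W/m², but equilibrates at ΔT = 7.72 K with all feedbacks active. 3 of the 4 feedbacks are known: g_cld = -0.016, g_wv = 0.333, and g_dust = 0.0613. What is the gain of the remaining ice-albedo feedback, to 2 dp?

0.19

Amplification A = ΔT/ΔT₀ = 7.72/3.3 = 2.339.
Total gain g = 1 − 1/A = 1 − 1/2.339 = 0.5725.
Known gains sum to -0.016 + 0.333 + 0.0613 = 0.3783.
g_ice = 0.5725 − 0.3783 = 0.19.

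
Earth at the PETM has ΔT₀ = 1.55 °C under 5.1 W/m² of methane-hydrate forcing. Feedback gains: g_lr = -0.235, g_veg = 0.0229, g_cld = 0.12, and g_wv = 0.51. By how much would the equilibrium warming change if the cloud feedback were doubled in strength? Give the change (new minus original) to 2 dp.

Original: g = 0.4179, ΔT = 1.55/(1−0.4179) = 2.6628 °C.
With doubled cloud: g' = 0.5379, ΔT' = 1.55/(1−0.5379) = 3.3543 °C.
Change = 3.3543 − 2.6628 = 0.69 °C.

0.69 °C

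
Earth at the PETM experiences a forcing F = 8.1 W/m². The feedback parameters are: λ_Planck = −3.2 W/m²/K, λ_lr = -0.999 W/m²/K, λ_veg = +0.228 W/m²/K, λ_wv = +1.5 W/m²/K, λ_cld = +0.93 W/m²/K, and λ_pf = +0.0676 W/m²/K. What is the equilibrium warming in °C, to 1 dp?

Net feedback parameter λ = (−3.2) + (-0.999) + (+0.228) + (+1.5) + (+0.93) + (+0.0676) = -1.4734 W/m²/K.
ΔT = −F/λ = −8.1/(-1.4734) = 5.5 °C.

5.5 °C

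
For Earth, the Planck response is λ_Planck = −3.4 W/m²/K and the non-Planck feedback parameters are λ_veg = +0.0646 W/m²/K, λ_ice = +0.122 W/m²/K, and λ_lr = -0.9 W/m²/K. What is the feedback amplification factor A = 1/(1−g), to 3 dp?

Convert to gains: g_veg = 0.0646/3.4 = 0.019; g_ice = 0.122/3.4 = 0.03588; g_lr = -0.9/3.4 = -0.2647.
Total gain g = -0.20982.
A = 1/(1 + 0.20982) = 0.827.

0.827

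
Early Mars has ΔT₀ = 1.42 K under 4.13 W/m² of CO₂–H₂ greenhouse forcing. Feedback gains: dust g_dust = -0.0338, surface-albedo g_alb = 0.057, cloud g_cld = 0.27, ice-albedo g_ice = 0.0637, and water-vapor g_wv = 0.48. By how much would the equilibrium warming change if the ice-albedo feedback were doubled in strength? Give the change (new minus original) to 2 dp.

Original: g = 0.8369, ΔT = 1.42/(1−0.8369) = 8.7063 K.
With doubled ice-albedo: g' = 0.9006, ΔT' = 1.42/(1−0.9006) = 14.2857 K.
Change = 14.2857 − 8.7063 = 5.58 K.

5.58 K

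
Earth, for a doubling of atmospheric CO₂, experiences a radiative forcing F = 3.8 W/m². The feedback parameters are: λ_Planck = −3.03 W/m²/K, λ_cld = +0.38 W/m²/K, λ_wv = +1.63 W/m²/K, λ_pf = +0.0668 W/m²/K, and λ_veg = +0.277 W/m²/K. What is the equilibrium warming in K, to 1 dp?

Net feedback parameter λ = (−3.03) + (+0.38) + (+1.63) + (+0.0668) + (+0.277) = -0.6762 W/m²/K.
ΔT = −F/λ = −3.8/(-0.6762) = 5.6 K.

5.6 K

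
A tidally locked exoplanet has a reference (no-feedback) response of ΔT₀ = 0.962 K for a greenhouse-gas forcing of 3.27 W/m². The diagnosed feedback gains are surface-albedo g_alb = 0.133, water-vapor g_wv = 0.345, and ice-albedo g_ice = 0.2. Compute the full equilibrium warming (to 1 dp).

Total gain g = 0.133 + 0.345 + 0.2 = 0.678.
Amplification A = 1/(1 − 0.678) = 3.106.
ΔT = 0.962 × 3.106 = 3.0 K.

3.0 K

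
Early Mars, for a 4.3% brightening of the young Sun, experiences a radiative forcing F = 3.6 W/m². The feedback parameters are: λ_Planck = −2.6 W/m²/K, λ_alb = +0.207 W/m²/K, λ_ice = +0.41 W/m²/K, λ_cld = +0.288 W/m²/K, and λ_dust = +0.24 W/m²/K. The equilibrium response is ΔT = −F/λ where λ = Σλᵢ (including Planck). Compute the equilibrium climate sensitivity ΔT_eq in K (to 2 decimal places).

Net feedback parameter λ = (−2.6) + (+0.207) + (+0.41) + (+0.288) + (+0.24) = -1.455 W/m²/K.
ΔT = −F/λ = −3.6/(-1.455) = 2.47 K.

2.47 K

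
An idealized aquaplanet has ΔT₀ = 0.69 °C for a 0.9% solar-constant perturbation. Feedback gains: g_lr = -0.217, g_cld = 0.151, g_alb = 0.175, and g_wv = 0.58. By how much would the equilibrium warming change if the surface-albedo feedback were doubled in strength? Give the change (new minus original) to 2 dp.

2.85 °C

Original: g = 0.689, ΔT = 0.69/(1−0.689) = 2.2186 °C.
With doubled surface-albedo: g' = 0.864, ΔT' = 0.69/(1−0.864) = 5.0735 °C.
Change = 5.0735 − 2.2186 = 2.85 °C.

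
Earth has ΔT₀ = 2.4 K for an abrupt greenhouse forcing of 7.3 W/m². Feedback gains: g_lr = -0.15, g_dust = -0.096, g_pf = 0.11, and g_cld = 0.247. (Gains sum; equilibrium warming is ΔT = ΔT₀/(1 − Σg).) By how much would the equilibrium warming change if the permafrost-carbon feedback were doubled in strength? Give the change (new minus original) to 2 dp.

Original: g = 0.111, ΔT = 2.4/(1−0.111) = 2.6997 K.
With doubled permafrost-carbon: g' = 0.221, ΔT' = 2.4/(1−0.221) = 3.0809 K.
Change = 3.0809 − 2.6997 = 0.38 K.

0.38 K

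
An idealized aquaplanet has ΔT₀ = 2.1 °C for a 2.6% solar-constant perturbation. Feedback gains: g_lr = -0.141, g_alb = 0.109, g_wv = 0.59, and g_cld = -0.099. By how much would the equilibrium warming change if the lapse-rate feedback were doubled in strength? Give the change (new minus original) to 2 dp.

Original: g = 0.459, ΔT = 2.1/(1−0.459) = 3.8817 °C.
With doubled lapse-rate: g' = 0.318, ΔT' = 2.1/(1−0.318) = 3.0792 °C.
Change = 3.0792 − 3.8817 = -0.80 °C.

-0.80 °C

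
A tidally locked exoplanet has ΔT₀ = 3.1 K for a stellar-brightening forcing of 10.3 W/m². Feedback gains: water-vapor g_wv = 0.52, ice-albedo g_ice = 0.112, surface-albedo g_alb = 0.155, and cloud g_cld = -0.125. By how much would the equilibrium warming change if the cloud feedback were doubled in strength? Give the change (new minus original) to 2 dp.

-2.48 K

Original: g = 0.662, ΔT = 3.1/(1−0.662) = 9.1716 K.
With doubled cloud: g' = 0.537, ΔT' = 3.1/(1−0.537) = 6.6955 K.
Change = 6.6955 − 9.1716 = -2.48 K.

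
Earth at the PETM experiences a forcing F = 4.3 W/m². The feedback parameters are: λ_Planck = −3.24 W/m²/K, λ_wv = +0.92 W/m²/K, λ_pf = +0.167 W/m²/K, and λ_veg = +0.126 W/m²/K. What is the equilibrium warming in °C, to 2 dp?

Net feedback parameter λ = (−3.24) + (+0.92) + (+0.167) + (+0.126) = -2.027 W/m²/K.
ΔT = −F/λ = −4.3/(-2.027) = 2.12 °C.

2.12 °C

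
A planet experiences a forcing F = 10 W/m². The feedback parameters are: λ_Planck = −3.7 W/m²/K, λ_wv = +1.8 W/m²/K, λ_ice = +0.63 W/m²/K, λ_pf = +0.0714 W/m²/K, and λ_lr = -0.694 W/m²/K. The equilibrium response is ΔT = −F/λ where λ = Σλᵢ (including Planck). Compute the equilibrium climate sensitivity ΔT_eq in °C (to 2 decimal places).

5.28 °C

Net feedback parameter λ = (−3.7) + (+1.8) + (+0.63) + (+0.0714) + (-0.694) = -1.8926 W/m²/K.
ΔT = −F/λ = −10/(-1.8926) = 5.28 °C.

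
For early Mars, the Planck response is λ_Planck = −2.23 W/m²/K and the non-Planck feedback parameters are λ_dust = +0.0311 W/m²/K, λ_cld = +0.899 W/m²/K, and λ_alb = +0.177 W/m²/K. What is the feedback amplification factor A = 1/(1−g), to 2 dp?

Convert to gains: g_dust = 0.0311/2.23 = 0.01395; g_cld = 0.899/2.23 = 0.4031; g_alb = 0.177/2.23 = 0.07937.
Total gain g = 0.49642.
A = 1/(1 − 0.49642) = 1.99.

1.99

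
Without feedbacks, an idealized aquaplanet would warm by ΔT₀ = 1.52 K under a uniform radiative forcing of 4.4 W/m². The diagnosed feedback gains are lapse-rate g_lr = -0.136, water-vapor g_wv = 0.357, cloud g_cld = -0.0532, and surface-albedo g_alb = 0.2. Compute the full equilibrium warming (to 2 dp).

Total gain g = -0.136 + 0.357 − 0.0532 + 0.2 = 0.3678.
Amplification A = 1/(1 − 0.3678) = 1.582.
ΔT = 1.52 × 1.582 = 2.40 K.

2.40 K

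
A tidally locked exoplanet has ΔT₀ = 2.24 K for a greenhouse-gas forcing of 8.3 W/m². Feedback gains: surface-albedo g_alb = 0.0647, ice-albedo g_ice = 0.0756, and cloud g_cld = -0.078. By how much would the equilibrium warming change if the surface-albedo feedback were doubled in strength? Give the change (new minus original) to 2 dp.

Original: g = 0.0623, ΔT = 2.24/(1−0.0623) = 2.3888 K.
With doubled surface-albedo: g' = 0.127, ΔT' = 2.24/(1−0.127) = 2.5659 K.
Change = 2.5659 − 2.3888 = 0.18 K.

0.18 K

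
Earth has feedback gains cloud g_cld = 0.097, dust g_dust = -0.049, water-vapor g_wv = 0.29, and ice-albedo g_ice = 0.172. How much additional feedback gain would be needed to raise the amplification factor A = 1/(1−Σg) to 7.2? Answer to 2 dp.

0.35

Current total gain = 0.51.
Target gain for A = 7.2: g* = 1 − 1/7.2 = 0.8611.
Additional gain needed = 0.8611 − 0.51 = 0.35.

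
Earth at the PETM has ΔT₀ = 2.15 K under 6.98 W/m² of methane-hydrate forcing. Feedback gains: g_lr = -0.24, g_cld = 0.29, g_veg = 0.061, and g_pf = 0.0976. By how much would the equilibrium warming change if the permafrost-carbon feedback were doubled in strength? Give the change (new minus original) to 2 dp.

0.38 K

Original: g = 0.2086, ΔT = 2.15/(1−0.2086) = 2.7167 K.
With doubled permafrost-carbon: g' = 0.3062, ΔT' = 2.15/(1−0.3062) = 3.0989 K.
Change = 3.0989 − 2.7167 = 0.38 K.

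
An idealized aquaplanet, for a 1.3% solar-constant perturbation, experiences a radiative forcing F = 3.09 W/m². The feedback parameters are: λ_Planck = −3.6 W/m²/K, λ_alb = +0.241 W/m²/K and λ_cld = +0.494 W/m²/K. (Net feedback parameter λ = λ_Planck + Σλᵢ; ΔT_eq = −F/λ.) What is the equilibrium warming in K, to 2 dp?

1.08 K

Net feedback parameter λ = (−3.6) + (+0.241) + (+0.494) = -2.865 W/m²/K.
ΔT = −F/λ = −3.09/(-2.865) = 1.08 K.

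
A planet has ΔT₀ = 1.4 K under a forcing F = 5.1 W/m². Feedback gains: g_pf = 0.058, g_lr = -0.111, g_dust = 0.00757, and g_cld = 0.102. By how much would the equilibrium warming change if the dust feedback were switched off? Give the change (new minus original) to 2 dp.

Original: g = 0.05657, ΔT = 1.4/(1−0.05657) = 1.4839 K.
Without dust: g' = 0.049, ΔT' = 1.4/(1−0.049) = 1.4721 K.
Change = 1.4721 − 1.4839 = -0.01 K.

-0.01 K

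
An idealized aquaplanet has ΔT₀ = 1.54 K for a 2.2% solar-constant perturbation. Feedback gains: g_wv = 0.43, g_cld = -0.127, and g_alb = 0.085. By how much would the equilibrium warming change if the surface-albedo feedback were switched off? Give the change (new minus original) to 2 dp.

-0.31 K

Original: g = 0.388, ΔT = 1.54/(1−0.388) = 2.5163 K.
Without surface-albedo: g' = 0.303, ΔT' = 1.54/(1−0.303) = 2.2095 K.
Change = 2.2095 − 2.5163 = -0.31 K.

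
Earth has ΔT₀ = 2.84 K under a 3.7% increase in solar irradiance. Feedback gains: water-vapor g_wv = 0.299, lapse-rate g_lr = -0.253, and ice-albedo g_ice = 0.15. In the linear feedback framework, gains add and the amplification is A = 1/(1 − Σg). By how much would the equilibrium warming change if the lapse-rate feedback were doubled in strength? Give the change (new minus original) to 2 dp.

Original: g = 0.196, ΔT = 2.84/(1−0.196) = 3.5323 K.
With doubled lapse-rate: g' = -0.057, ΔT' = 2.84/(1+0.057) = 2.6868 K.
Change = 2.6868 − 3.5323 = -0.85 K.

-0.85 K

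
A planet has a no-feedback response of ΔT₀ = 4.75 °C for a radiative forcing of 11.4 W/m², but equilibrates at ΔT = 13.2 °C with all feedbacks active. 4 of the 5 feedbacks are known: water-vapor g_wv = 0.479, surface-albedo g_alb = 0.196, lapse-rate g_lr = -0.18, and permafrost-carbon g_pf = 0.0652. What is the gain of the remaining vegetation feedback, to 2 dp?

Amplification A = ΔT/ΔT₀ = 13.2/4.75 = 2.779.
Total gain g = 1 − 1/A = 1 − 1/2.779 = 0.6402.
Known gains sum to 0.479 + 0.196 − 0.18 + 0.0652 = 0.5602.
g_veg = 0.6402 − 0.5602 = 0.08.

0.08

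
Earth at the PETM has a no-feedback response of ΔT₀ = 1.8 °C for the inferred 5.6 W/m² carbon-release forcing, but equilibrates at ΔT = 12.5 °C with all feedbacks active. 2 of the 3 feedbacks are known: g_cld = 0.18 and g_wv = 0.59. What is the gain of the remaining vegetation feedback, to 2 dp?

Amplification A = ΔT/ΔT₀ = 12.5/1.8 = 6.944.
Total gain g = 1 − 1/A = 1 − 1/6.944 = 0.856.
Known gains sum to 0.18 + 0.59 = 0.77.
g_veg = 0.856 − 0.77 = 0.09.

0.09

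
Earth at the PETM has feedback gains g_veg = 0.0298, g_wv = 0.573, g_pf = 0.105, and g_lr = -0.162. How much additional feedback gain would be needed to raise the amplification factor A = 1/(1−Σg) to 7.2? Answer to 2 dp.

Current total gain = 0.5458.
Target gain for A = 7.2: g* = 1 − 1/7.2 = 0.8611.
Additional gain needed = 0.8611 − 0.5458 = 0.32.

0.32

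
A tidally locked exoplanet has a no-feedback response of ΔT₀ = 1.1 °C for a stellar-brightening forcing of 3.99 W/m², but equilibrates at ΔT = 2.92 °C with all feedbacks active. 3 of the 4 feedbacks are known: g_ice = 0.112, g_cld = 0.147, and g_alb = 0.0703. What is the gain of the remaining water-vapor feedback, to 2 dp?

Amplification A = ΔT/ΔT₀ = 2.92/1.1 = 2.655.
Total gain g = 1 − 1/A = 1 − 1/2.655 = 0.6234.
Known gains sum to 0.112 + 0.147 + 0.0703 = 0.3293.
g_wv = 0.6234 − 0.3293 = 0.29.

0.29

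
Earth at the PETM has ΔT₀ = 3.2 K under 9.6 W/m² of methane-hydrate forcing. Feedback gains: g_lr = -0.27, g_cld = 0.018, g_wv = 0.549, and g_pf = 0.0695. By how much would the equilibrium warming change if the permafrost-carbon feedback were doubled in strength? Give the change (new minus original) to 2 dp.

Original: g = 0.3665, ΔT = 3.2/(1−0.3665) = 5.0513 K.
With doubled permafrost-carbon: g' = 0.436, ΔT' = 3.2/(1−0.436) = 5.6738 K.
Change = 5.6738 − 5.0513 = 0.62 K.

0.62 K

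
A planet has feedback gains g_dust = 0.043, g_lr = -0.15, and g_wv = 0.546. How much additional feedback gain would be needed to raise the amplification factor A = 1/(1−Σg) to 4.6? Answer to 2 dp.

0.34

Current total gain = 0.439.
Target gain for A = 4.6: g* = 1 − 1/4.6 = 0.7826.
Additional gain needed = 0.7826 − 0.439 = 0.34.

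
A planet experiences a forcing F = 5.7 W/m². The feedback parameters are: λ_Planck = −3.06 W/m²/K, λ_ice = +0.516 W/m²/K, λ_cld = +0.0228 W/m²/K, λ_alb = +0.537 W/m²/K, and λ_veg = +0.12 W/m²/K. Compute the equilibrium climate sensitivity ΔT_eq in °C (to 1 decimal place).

Net feedback parameter λ = (−3.06) + (+0.516) + (+0.0228) + (+0.537) + (+0.12) = -1.8642 W/m²/K.
ΔT = −F/λ = −5.7/(-1.8642) = 3.1 °C.

3.1 °C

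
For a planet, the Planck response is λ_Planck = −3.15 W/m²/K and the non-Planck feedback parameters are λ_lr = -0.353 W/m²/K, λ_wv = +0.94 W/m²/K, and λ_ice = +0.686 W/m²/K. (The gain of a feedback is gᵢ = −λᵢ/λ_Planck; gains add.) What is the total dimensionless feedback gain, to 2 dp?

Convert to gains: g_lr = -0.353/3.15 = -0.1121; g_wv = 0.94/3.15 = 0.2984; g_ice = 0.686/3.15 = 0.2178.
Total gain g = 0.4041.

0.40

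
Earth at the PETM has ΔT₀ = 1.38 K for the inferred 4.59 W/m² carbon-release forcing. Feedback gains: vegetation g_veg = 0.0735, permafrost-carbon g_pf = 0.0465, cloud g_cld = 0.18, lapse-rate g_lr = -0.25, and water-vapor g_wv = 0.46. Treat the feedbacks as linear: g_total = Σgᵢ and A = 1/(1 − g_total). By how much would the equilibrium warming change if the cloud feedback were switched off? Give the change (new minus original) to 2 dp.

Original: g = 0.51, ΔT = 1.38/(1−0.51) = 2.8163 K.
Without cloud: g' = 0.33, ΔT' = 1.38/(1−0.33) = 2.0597 K.
Change = 2.0597 − 2.8163 = -0.76 K.

-0.76 K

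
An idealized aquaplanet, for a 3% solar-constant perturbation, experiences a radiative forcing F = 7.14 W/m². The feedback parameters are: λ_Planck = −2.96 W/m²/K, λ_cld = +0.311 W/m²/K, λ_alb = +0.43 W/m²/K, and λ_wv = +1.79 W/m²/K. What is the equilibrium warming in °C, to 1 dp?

16.6 °C

Net feedback parameter λ = (−2.96) + (+0.311) + (+0.43) + (+1.79) = -0.429 W/m²/K.
ΔT = −F/λ = −7.14/(-0.429) = 16.6 °C.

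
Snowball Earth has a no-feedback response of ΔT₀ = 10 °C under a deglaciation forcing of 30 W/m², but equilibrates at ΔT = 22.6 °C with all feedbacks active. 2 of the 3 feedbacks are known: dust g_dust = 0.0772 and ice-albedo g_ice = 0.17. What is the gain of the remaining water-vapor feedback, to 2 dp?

Amplification A = ΔT/ΔT₀ = 22.6/10 = 2.26.
Total gain g = 1 − 1/A = 1 − 1/2.26 = 0.5575.
Known gains sum to 0.0772 + 0.17 = 0.2472.
g_wv = 0.5575 − 0.2472 = 0.31.

0.31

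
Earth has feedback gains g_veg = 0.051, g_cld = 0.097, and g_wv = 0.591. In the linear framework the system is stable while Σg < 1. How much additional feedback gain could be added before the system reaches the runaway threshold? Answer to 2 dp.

Current total gain = 0.051 + 0.097 + 0.591 = 0.739.
Margin to runaway = 1 − 0.739 = 0.26.

0.26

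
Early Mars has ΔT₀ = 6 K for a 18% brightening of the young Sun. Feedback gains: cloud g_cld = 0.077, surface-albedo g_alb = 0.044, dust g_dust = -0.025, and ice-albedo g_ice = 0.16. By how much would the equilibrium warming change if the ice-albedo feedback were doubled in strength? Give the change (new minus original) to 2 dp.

Original: g = 0.256, ΔT = 6/(1−0.256) = 8.0645 K.
With doubled ice-albedo: g' = 0.416, ΔT' = 6/(1−0.416) = 10.2740 K.
Change = 10.2740 − 8.0645 = 2.21 K.

2.21 K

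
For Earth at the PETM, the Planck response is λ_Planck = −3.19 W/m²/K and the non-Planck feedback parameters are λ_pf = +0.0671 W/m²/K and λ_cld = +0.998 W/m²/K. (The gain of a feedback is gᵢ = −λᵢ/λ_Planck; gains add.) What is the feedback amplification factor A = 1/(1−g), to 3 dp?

Convert to gains: g_pf = 0.0671/3.19 = 0.02103; g_cld = 0.998/3.19 = 0.3129.
Total gain g = 0.33393.
A = 1/(1 − 0.33393) = 1.501.

1.501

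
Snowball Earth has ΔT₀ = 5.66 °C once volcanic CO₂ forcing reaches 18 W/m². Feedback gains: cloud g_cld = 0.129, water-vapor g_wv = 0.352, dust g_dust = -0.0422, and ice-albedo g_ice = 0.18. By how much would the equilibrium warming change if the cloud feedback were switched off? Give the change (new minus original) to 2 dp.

Original: g = 0.6188, ΔT = 5.66/(1−0.6188) = 14.8478 °C.
Without cloud: g' = 0.4898, ΔT' = 5.66/(1−0.4898) = 11.0937 °C.
Change = 11.0937 − 14.8478 = -3.75 °C.

-3.75 °C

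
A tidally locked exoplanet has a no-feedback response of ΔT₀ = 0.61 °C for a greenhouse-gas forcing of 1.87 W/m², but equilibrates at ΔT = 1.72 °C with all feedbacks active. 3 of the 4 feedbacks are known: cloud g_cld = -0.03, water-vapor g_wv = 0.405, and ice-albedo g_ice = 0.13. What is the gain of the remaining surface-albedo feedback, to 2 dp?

0.14

Amplification A = ΔT/ΔT₀ = 1.72/0.61 = 2.82.
Total gain g = 1 − 1/A = 1 − 1/2.82 = 0.6454.
Known gains sum to -0.03 + 0.405 + 0.13 = 0.505.
g_alb = 0.6454 − 0.505 = 0.14.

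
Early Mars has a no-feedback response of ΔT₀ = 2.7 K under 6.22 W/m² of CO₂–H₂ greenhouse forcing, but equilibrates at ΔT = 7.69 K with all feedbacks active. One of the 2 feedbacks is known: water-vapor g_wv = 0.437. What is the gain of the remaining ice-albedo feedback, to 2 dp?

Amplification A = ΔT/ΔT₀ = 7.69/2.7 = 2.848.
Total gain g = 1 − 1/A = 1 − 1/2.848 = 0.6489.
The known gain is 0.437.
g_ice = 0.6489 − 0.437 = 0.21.

0.21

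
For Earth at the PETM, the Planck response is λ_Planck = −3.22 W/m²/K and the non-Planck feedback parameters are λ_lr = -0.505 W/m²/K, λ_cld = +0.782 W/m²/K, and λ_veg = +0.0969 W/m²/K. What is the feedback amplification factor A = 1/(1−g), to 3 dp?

Convert to gains: g_lr = -0.505/3.22 = -0.1568; g_cld = 0.782/3.22 = 0.2429; g_veg = 0.0969/3.22 = 0.03009.
Total gain g = 0.11619.
A = 1/(1 − 0.11619) = 1.131.

1.131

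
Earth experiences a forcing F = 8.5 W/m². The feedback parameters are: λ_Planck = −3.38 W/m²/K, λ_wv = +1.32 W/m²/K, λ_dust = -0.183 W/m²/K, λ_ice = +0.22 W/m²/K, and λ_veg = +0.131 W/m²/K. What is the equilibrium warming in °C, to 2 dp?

Net feedback parameter λ = (−3.38) + (+1.32) + (-0.183) + (+0.22) + (+0.131) = -1.892 W/m²/K.
ΔT = −F/λ = −8.5/(-1.892) = 4.49 °C.

4.49 °C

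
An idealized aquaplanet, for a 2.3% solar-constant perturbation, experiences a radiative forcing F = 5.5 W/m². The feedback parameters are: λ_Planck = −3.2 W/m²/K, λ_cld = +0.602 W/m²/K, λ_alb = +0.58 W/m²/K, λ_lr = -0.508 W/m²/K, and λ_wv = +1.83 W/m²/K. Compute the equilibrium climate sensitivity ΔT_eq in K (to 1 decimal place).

Net feedback parameter λ = (−3.2) + (+0.602) + (+0.58) + (-0.508) + (+1.83) = -0.696 W/m²/K.
ΔT = −F/λ = −5.5/(-0.696) = 7.9 K.

7.9 K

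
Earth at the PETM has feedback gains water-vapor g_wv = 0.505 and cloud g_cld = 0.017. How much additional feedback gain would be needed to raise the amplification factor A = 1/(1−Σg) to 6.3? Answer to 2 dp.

0.32

Current total gain = 0.522.
Target gain for A = 6.3: g* = 1 − 1/6.3 = 0.8413.
Additional gain needed = 0.8413 − 0.522 = 0.32.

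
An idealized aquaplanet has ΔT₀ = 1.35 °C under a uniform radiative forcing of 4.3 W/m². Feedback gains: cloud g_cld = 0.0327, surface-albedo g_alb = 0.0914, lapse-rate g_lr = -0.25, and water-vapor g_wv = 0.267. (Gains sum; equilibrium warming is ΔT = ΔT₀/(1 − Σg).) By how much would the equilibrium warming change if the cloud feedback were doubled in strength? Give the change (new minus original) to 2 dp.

Original: g = 0.1411, ΔT = 1.35/(1−0.1411) = 1.5718 °C.
With doubled cloud: g' = 0.1738, ΔT' = 1.35/(1−0.1738) = 1.6340 °C.
Change = 1.6340 − 1.5718 = 0.06 °C.

0.06 °C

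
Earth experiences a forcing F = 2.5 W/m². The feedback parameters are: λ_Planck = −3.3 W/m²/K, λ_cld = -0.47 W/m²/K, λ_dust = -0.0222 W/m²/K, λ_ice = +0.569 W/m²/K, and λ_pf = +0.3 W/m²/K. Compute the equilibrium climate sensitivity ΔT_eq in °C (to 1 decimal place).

0.9 °C

Net feedback parameter λ = (−3.3) + (-0.47) + (-0.0222) + (+0.569) + (+0.3) = -2.9232 W/m²/K.
ΔT = −F/λ = −2.5/(-2.9232) = 0.9 °C.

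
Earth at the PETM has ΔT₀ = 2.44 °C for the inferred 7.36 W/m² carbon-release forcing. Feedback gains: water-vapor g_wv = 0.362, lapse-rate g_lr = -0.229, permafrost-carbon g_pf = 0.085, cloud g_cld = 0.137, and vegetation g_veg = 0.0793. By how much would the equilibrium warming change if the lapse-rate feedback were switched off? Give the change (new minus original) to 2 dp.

2.93 °C

Original: g = 0.4343, ΔT = 2.44/(1−0.4343) = 4.3132 °C.
Without lapse-rate: g' = 0.6633, ΔT' = 2.44/(1−0.6633) = 7.2468 °C.
Change = 7.2468 − 4.3132 = 2.93 °C.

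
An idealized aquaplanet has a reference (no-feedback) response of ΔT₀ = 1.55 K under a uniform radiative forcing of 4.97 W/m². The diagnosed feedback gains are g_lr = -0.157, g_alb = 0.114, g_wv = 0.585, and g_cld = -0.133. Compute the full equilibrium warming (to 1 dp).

2.6 K

Total gain g = -0.157 + 0.114 + 0.585 − 0.133 = 0.409.
Amplification A = 1/(1 − 0.409) = 1.692.
ΔT = 1.55 × 1.692 = 2.6 K.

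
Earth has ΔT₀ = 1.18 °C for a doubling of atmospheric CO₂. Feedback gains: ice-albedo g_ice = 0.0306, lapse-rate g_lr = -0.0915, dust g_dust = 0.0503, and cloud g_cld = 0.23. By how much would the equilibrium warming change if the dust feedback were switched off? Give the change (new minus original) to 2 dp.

-0.09 °C

Original: g = 0.2194, ΔT = 1.18/(1−0.2194) = 1.5117 °C.
Without dust: g' = 0.1691, ΔT' = 1.18/(1−0.1691) = 1.4201 °C.
Change = 1.4201 − 1.5117 = -0.09 °C.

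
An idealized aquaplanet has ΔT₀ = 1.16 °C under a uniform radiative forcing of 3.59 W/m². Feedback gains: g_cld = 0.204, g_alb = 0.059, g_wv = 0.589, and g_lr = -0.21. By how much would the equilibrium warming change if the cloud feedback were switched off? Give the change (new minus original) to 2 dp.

-1.18 °C

Original: g = 0.642, ΔT = 1.16/(1−0.642) = 3.2402 °C.
Without cloud: g' = 0.438, ΔT' = 1.16/(1−0.438) = 2.0641 °C.
Change = 2.0641 − 3.2402 = -1.18 °C.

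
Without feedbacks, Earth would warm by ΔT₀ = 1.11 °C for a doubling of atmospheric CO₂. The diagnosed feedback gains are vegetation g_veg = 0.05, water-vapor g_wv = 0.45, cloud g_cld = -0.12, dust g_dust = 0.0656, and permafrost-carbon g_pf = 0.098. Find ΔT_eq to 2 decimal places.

Total gain g = 0.05 + 0.45 − 0.12 + 0.0656 + 0.098 = 0.5436.
Amplification A = 1/(1 − 0.5436) = 2.191.
ΔT = 1.11 × 2.191 = 2.43 °C.

2.43 °C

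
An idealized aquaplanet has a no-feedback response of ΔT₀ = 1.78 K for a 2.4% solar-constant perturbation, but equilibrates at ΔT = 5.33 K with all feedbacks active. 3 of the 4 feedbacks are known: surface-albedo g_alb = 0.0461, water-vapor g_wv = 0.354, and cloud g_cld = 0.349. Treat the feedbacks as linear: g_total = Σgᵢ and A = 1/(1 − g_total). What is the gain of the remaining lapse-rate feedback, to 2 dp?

Amplification A = ΔT/ΔT₀ = 5.33/1.78 = 2.994.
Total gain g = 1 − 1/A = 1 − 1/2.994 = 0.666.
Known gains sum to 0.0461 + 0.354 + 0.349 = 0.7491.
g_lr = 0.666 − 0.7491 = -0.08.

-0.08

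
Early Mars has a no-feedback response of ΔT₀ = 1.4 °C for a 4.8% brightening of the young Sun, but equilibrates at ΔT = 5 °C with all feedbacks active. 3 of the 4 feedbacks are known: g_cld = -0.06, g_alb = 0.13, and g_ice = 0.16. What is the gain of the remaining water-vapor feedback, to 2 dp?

Amplification A = ΔT/ΔT₀ = 5/1.4 = 3.571.
Total gain g = 1 − 1/A = 1 − 1/3.571 = 0.72.
Known gains sum to -0.06 + 0.13 + 0.16 = 0.23.
g_wv = 0.72 − 0.23 = 0.49.

0.49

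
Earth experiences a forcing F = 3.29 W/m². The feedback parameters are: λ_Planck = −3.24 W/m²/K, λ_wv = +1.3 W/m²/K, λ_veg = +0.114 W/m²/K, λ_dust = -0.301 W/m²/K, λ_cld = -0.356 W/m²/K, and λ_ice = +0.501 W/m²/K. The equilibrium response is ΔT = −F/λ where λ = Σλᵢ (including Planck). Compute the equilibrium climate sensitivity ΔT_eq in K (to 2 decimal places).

Net feedback parameter λ = (−3.24) + (+1.3) + (+0.114) + (-0.301) + (-0.356) + (+0.501) = -1.982 W/m²/K.
ΔT = −F/λ = −3.29/(-1.982) = 1.66 K.

1.66 K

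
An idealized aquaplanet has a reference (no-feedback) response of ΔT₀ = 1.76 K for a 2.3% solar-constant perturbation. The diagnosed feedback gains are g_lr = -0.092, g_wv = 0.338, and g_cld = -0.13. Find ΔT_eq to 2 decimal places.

Total gain g = -0.092 + 0.338 − 0.13 = 0.116.
Amplification A = 1/(1 − 0.116) = 1.131.
ΔT = 1.76 × 1.131 = 1.99 K.

1.99 K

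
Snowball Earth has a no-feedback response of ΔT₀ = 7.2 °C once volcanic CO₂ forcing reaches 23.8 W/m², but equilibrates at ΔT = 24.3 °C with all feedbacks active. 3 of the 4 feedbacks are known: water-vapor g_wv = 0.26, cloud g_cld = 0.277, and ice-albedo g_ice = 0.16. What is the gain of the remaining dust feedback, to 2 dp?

Amplification A = ΔT/ΔT₀ = 24.3/7.2 = 3.375.
Total gain g = 1 − 1/A = 1 − 1/3.375 = 0.7037.
Known gains sum to 0.26 + 0.277 + 0.16 = 0.697.
g_dust = 0.7037 − 0.697 = 0.01.

0.01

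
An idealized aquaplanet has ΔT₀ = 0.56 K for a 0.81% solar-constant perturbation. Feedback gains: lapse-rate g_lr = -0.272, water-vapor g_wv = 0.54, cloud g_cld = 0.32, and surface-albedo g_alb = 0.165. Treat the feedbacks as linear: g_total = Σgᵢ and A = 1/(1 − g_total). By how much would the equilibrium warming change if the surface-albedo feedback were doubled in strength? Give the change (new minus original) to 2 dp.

Original: g = 0.753, ΔT = 0.56/(1−0.753) = 2.2672 K.
With doubled surface-albedo: g' = 0.918, ΔT' = 0.56/(1−0.918) = 6.8293 K.
Change = 6.8293 − 2.2672 = 4.56 K.

4.56 K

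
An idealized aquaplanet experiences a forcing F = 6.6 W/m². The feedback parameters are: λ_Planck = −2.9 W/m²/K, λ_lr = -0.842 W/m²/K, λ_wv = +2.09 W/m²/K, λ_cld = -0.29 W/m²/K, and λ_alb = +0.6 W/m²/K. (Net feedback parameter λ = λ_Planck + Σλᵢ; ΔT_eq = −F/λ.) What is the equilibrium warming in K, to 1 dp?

4.9 K

Net feedback parameter λ = (−2.9) + (-0.842) + (+2.09) + (-0.29) + (+0.6) = -1.342 W/m²/K.
ΔT = −F/λ = −6.6/(-1.342) = 4.9 K.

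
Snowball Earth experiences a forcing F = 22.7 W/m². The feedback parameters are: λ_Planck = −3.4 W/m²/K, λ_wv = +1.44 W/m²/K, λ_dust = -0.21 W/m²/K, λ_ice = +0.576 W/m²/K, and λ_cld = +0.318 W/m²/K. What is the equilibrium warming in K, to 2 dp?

Net feedback parameter λ = (−3.4) + (+1.44) + (-0.21) + (+0.576) + (+0.318) = -1.276 W/m²/K.
ΔT = −F/λ = −22.7/(-1.276) = 17.79 K.

17.79 K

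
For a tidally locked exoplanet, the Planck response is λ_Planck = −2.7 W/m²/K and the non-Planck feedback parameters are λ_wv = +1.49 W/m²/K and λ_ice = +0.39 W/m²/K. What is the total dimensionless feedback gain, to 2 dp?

Convert to gains: g_wv = 1.49/2.7 = 0.5519; g_ice = 0.39/2.7 = 0.1444.
Total gain g = 0.6963.

0.70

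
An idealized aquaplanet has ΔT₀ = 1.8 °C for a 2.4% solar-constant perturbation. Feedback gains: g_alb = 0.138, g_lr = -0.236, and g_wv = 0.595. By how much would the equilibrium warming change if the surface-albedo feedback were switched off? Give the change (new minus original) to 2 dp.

-0.77 °C

Original: g = 0.497, ΔT = 1.8/(1−0.497) = 3.5785 °C.
Without surface-albedo: g' = 0.359, ΔT' = 1.8/(1−0.359) = 2.8081 °C.
Change = 2.8081 − 3.5785 = -0.77 °C.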